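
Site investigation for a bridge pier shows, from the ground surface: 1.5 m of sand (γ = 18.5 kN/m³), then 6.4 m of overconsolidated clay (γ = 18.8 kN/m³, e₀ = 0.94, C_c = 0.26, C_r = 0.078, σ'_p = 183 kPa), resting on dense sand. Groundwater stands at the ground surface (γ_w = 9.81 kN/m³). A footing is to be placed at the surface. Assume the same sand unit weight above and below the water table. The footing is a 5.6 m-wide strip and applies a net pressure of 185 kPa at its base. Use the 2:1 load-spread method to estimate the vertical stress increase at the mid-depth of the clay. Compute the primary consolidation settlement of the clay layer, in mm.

S_c ≈ 137 mm

Mid-depth of clay below the ground surface: z = 1.5 + 6.4/2 = 4.7 m.
Total vertical stress at mid-clay: σ_v = 18.5×1.5 + 18.8×3.2 = 87.91 kPa.
Pore pressure: u = 9.81×(4.7 − 0) = 46.107 kPa.
Initial effective stress: σ'_0 = σ_v − u = 87.91 − 46.107 = 41.803 kPa.
Stress increase at mid-clay by the 2:1 spreading method:
Δσ = qB/(B+z) = 185×5.6/(5.6+4.7) = 100.58 kPa
Final effective stress: σ'_f = 41.803 + 100.58 = 142.38 kPa.
σ'_f = 142.38 ≤ σ'_p = 183 kPa, so the clay remains overconsolidated and only the recompression index applies:
S_c = C_r·H/(1+e₀)·log₁₀(σ'_f/σ'_0) = 0.078×6.4/1.94×log₁₀(142.38/41.803)
    = 0.25732 × 0.53224 = 0.137 m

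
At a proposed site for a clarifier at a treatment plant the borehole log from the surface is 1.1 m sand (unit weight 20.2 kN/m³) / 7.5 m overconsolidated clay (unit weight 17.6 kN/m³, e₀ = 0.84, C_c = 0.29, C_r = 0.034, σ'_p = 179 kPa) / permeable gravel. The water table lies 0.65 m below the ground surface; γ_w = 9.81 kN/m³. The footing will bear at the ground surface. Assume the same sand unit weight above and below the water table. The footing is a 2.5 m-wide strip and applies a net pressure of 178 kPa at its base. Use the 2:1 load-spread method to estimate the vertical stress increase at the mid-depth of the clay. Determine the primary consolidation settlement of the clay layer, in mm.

S_c ≈ 49.8 mm

Mid-depth of clay below the ground surface: z = 1.1 + 7.5/2 = 4.85 m.
Total vertical stress at mid-clay: σ_v = 20.2×1.1 + 17.6×3.75 = 88.22 kPa.
Pore pressure: u = 9.81×(4.85 − 0.65) = 41.202 kPa.
Initial effective stress: σ'_0 = σ_v − u = 88.22 − 41.202 = 47.018 kPa.
Stress increase at mid-clay by the 2:1 spreading method:
Δσ = qB/(B+z) = 178×2.5/(2.5+4.85) = 60.544 kPa
Final effective stress: σ'_f = 47.018 + 60.544 = 107.56 kPa.
σ'_f = 107.56 ≤ σ'_p = 179 kPa, so the clay remains overconsolidated and only the recompression index applies:
S_c = C_r·H/(1+e₀)·log₁₀(σ'_f/σ'_0) = 0.034×7.5/1.84×log₁₀(107.56/47.018)
    = 0.13859 × 0.35939 = 0.04981 m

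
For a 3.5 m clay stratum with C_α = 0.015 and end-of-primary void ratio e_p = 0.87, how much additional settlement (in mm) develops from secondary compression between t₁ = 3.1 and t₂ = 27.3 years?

S_s ≈ 26.5 mm

Secondary compression: S_s = C_α·H/(1+e_p)·log₁₀(t₂/t₁)
S_s = 0.015×3.5/(1+0.87)×log₁₀(27.3/3.1)
    = 0.02807 × 0.9448 = 0.02653 m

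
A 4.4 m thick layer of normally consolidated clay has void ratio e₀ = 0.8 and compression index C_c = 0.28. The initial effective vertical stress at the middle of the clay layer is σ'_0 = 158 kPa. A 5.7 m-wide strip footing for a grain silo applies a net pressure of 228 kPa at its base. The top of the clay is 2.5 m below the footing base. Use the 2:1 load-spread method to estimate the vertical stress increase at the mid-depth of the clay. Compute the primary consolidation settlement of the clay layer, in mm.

Mid-depth of clay below the footing base: z = 2.5 + 4.4/2 = 4.7 m.
Stress increase at mid-clay by the 2:1 spreading method:
Δσ = qB/(B+z) = 228×5.7/(5.7+4.7) = 124.96 kPa
Final effective stress: σ'_f = σ'_0 + Δσ = 158 + 124.96 = 282.96 kPa.
Normally consolidated clay, so the full stress increment lies on the virgin compression line:
S_c = C_c·H/(1+e₀)·log₁₀(σ'_f/σ'_0) = 0.28×4.4/(1+0.8)×log₁₀(282.96/158)
    = 0.68444 × 0.25307 = 0.1732 m

S_c ≈ 173 mm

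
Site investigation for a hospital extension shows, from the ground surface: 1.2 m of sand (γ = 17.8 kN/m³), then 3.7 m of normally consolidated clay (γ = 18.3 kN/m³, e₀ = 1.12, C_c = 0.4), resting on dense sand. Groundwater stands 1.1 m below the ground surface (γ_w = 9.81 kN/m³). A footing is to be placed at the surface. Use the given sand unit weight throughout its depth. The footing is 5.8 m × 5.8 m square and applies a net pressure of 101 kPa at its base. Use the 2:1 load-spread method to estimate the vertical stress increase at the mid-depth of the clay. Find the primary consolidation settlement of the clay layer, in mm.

Mid-depth of clay below the ground surface: z = 1.2 + 3.7/2 = 3.05 m.
Total vertical stress at mid-clay: σ_v = 17.8×1.2 + 18.3×1.85 = 55.215 kPa.
Pore pressure: u = 9.81×(3.05 − 1.1) = 19.13 kPa.
Initial effective stress: σ'_0 = σ_v − u = 55.215 − 19.13 = 36.085 kPa.
Stress increase at mid-clay by the 2:1 spreading method:
Δσ = qBL/((B+z)(L+z)) = 101×5.8×5.8/((5.8+3.05)(5.8+3.05)) = 43.38 kPa
Final effective stress: σ'_f = σ'_0 + Δσ = 36.085 + 43.38 = 79.465 kPa.
Normally consolidated clay, so the full stress increment lies on the virgin compression line:
S_c = C_c·H/(1+e₀)·log₁₀(σ'_f/σ'_0) = 0.4×3.7/(1+1.12)×log₁₀(79.465/36.085)
    = 0.69811 × 0.34285 = 0.2393 m

S_c ≈ 239 mm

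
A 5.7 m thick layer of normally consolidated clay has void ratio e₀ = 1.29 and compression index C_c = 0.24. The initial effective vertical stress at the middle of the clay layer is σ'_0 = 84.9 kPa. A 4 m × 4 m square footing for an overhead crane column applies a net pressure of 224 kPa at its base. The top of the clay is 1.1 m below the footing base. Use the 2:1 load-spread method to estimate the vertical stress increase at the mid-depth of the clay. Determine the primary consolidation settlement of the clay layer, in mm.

Mid-depth of clay below the footing base: z = 1.1 + 5.7/2 = 3.95 m.
Stress increase at mid-clay by the 2:1 spreading method:
Δσ = qBL/((B+z)(L+z)) = 224×4×4/((4+3.95)(4+3.95)) = 56.707 kPa
Final effective stress: σ'_f = σ'_0 + Δσ = 84.9 + 56.707 = 141.61 kPa.
Normally consolidated clay, so the full stress increment lies on the virgin compression line:
S_c = C_c·H/(1+e₀)·log₁₀(σ'_f/σ'_0) = 0.24×5.7/(1+1.29)×log₁₀(141.61/84.9)
    = 0.59738 × 0.22219 = 0.1327 m

S_c ≈ 133 mm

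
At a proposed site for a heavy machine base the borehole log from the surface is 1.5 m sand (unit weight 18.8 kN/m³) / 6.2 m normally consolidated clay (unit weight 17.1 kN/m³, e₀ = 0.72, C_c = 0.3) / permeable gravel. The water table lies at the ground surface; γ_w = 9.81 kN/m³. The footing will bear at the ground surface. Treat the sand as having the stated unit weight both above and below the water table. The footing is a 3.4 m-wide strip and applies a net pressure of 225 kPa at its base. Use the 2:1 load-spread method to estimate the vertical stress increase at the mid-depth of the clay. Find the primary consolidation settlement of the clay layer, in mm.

Mid-depth of clay below the ground surface: z = 1.5 + 6.2/2 = 4.6 m.
Total vertical stress at mid-clay: σ_v = 18.8×1.5 + 17.1×3.1 = 81.21 kPa.
Pore pressure: u = 9.81×(4.6 − 0) = 45.126 kPa.
Initial effective stress: σ'_0 = σ_v − u = 81.21 − 45.126 = 36.084 kPa.
Stress increase at mid-clay by the 2:1 spreading method:
Δσ = qB/(B+z) = 225×3.4/(3.4+4.6) = 95.625 kPa
Final effective stress: σ'_f = σ'_0 + Δσ = 36.084 + 95.625 = 131.71 kPa.
Normally consolidated clay, so the full stress increment lies on the virgin compression line:
S_c = C_c·H/(1+e₀)·log₁₀(σ'_f/σ'_0) = 0.3×6.2/(1+0.72)×log₁₀(131.71/36.084)
    = 1.0814 × 0.5623 = 0.6081 m

S_c ≈ 608 mm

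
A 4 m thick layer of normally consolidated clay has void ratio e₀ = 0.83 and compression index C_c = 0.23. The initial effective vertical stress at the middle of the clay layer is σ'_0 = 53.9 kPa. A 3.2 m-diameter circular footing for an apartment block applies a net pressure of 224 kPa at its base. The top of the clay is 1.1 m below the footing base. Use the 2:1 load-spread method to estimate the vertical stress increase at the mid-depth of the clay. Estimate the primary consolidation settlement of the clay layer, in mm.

Mid-depth of clay below the footing base: z = 1.1 + 4/2 = 3.1 m.
Stress increase at mid-clay by the 2:1 spreading method:
Δσ ≈ qD²/(D+z)² = 224×3.2²/(3.2+3.1)² = 57.792 kPa
Final effective stress: σ'_f = σ'_0 + Δσ = 53.9 + 57.792 = 111.69 kPa.
Normally consolidated clay, so the full stress increment lies on the virgin compression line:
S_c = C_c·H/(1+e₀)·log₁₀(σ'_f/σ'_0) = 0.23×4/(1+0.83)×log₁₀(111.69/53.9)
    = 0.50273 × 0.31643 = 0.1591 m

S_c ≈ 159 mm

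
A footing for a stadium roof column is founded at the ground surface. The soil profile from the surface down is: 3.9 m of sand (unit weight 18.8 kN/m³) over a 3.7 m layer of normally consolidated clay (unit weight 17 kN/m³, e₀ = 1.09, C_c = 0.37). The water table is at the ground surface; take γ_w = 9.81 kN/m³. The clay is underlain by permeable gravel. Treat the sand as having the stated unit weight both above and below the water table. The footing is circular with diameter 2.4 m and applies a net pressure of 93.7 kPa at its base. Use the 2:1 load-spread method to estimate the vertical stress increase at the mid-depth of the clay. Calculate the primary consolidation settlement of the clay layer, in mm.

Mid-depth of clay below the ground surface: z = 3.9 + 3.7/2 = 5.75 m.
Total vertical stress at mid-clay: σ_v = 18.8×3.9 + 17×1.85 = 104.77 kPa.
Pore pressure: u = 9.81×(5.75 − 0) = 56.408 kPa.
Initial effective stress: σ'_0 = σ_v − u = 104.77 − 56.408 = 48.362 kPa.
Stress increase at mid-clay by the 2:1 spreading method:
Δσ ≈ qD²/(D+z)² = 93.7×2.4²/(2.4+5.75)² = 8.1254 kPa
Final effective stress: σ'_f = σ'_0 + Δσ = 48.362 + 8.1254 = 56.487 kPa.
Normally consolidated clay, so the full stress increment lies on the virgin compression line:
S_c = C_c·H/(1+e₀)·log₁₀(σ'_f/σ'_0) = 0.37×3.7/(1+1.09)×log₁₀(56.487/48.362)
    = 0.65502 × 0.067444 = 0.04418 m

S_c ≈ 44.2 mm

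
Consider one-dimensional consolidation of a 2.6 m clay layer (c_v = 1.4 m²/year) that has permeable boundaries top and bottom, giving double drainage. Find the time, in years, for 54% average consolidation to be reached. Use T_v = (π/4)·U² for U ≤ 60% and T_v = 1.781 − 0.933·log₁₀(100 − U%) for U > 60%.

t ≈ 0.276 years

Drainage path length: H_d = H/2 = 1.3 m (double drainage).
U ≤ 60%: T_v = (π/4)·U² = (π/4)×0.54² = 0.22902.
t = T_v·H_d²/c_v = 0.22902×1.3²/1.4 = 0.2765 years.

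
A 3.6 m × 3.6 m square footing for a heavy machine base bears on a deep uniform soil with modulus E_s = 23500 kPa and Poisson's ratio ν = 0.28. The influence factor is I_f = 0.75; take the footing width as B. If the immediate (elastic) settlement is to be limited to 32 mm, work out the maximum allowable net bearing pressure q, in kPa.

q ≈ 302 kPa

S_e = q·B·(1−ν²)/E_s · I_f  ⇒  q = S_e·E_s / (B·(1−ν²)·I_f).
q = 0.032 × 23500 / (3.6 × 0.9216 × 0.75) = 302.2 kPa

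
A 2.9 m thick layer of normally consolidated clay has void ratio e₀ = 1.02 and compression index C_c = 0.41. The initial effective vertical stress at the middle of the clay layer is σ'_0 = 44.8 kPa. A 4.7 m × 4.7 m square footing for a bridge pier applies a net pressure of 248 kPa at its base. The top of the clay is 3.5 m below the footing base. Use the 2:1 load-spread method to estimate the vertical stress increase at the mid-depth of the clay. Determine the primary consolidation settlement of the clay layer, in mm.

Mid-depth of clay below the footing base: z = 3.5 + 2.9/2 = 4.95 m.
Stress increase at mid-clay by the 2:1 spreading method:
Δσ = qBL/((B+z)(L+z)) = 248×4.7×4.7/((4.7+4.95)(4.7+4.95)) = 58.829 kPa
Final effective stress: σ'_f = σ'_0 + Δσ = 44.8 + 58.829 = 103.63 kPa.
Normally consolidated clay, so the full stress increment lies on the virgin compression line:
S_c = C_c·H/(1+e₀)·log₁₀(σ'_f/σ'_0) = 0.41×2.9/(1+1.02)×log₁₀(103.63/44.8)
    = 0.58861 × 0.36421 = 0.2144 m

S_c ≈ 214 mm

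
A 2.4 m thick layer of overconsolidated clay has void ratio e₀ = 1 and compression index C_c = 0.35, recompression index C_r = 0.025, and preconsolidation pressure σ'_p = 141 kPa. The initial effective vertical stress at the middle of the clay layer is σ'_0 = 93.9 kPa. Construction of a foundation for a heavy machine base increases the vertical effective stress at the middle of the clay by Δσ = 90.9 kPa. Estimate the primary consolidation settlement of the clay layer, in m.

S_c ≈ 0.0546 m

Final effective stress: σ'_f = 93.9 + 90.9 = 184.8 kPa.
σ'_f = 184.8 > σ'_p = 141 kPa, so the stress path crosses the preconsolidation pressure — recompression up to σ'_p, then virgin compression beyond:
S_c = H/(1+e₀)·[C_r·log₁₀(σ'_p/σ'_0) + C_c·log₁₀(σ'_f/σ'_p)]
    = 2.4/2 × [0.025×log₁₀(141/93.9) + 0.35×log₁₀(184.8/141)]
    = 1.2 × [0.0044138 + 0.041119] = 0.05464 m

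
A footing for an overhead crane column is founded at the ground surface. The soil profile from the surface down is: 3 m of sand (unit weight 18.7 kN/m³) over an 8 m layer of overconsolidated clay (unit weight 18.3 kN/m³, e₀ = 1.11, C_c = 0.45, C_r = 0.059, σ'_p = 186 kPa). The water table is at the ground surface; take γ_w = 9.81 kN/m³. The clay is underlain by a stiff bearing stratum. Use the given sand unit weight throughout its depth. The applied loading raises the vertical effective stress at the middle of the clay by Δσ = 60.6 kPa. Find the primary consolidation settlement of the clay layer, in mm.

Mid-depth of clay below the ground surface: z = 3 + 8/2 = 7 m.
Total vertical stress at mid-clay: σ_v = 18.7×3 + 18.3×4 = 129.3 kPa.
Pore pressure: u = 9.81×(7 − 0) = 68.67 kPa.
Initial effective stress: σ'_0 = σ_v − u = 129.3 − 68.67 = 60.63 kPa.
Final effective stress: σ'_f = 60.63 + 60.6 = 121.23 kPa.
σ'_f = 121.23 ≤ σ'_p = 186 kPa, so the clay remains overconsolidated and only the recompression index applies:
S_c = C_r·H/(1+e₀)·log₁₀(σ'_f/σ'_0) = 0.059×8/2.11×log₁₀(121.23/60.63)
    = 0.2237 × 0.30092 = 0.06732 m

S_c ≈ 67.3 mm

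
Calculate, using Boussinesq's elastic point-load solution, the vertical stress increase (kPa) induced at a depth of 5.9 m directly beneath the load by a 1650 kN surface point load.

Boussinesq vertical stress below a point load on an elastic half-space:
Δσ_z = 3P/(2πz²) · [1 + (r/z)²]^(−5/2)
r/z = 0/5.9 = 0; [1+(r/z)²]^(−5/2) = 1.
Δσ_z = 3×1650/(2π×5.9²) × 1 = 22.632 × 1 = 22.63 kPa

Δσ_z ≈ 22.6 kPa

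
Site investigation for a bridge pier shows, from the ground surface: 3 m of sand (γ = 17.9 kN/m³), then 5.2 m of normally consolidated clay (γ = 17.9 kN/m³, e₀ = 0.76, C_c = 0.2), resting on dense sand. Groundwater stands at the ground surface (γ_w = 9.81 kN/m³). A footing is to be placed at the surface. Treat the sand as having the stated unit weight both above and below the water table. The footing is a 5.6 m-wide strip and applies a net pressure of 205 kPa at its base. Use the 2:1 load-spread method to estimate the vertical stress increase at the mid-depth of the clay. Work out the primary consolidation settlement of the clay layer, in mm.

Mid-depth of clay below the ground surface: z = 3 + 5.2/2 = 5.6 m.
Total vertical stress at mid-clay: σ_v = 17.9×3 + 17.9×2.6 = 100.24 kPa.
Pore pressure: u = 9.81×(5.6 − 0) = 54.936 kPa.
Initial effective stress: σ'_0 = σ_v − u = 100.24 − 54.936 = 45.304 kPa.
Stress increase at mid-clay by the 2:1 spreading method:
Δσ = qB/(B+z) = 205×5.6/(5.6+5.6) = 102.5 kPa
Final effective stress: σ'_f = σ'_0 + Δσ = 45.304 + 102.5 = 147.8 kPa.
Normally consolidated clay, so the full stress increment lies on the virgin compression line:
S_c = C_c·H/(1+e₀)·log₁₀(σ'_f/σ'_0) = 0.2×5.2/(1+0.76)×log₁₀(147.8/45.304)
    = 0.59091 × 0.51354 = 0.3035 m

S_c ≈ 303 mm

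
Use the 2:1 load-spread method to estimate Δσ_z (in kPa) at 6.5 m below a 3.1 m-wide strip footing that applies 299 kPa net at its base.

Δσ_z ≈ 96.6 kPa

By the 2:1 method the load spreads at 1 horizontal : 2 vertical, so at depth z the loaded area has grown by z in each plan dimension:
Δσ = qB/(B+z) = 299×3.1/(3.1+6.5) = 96.552 kPa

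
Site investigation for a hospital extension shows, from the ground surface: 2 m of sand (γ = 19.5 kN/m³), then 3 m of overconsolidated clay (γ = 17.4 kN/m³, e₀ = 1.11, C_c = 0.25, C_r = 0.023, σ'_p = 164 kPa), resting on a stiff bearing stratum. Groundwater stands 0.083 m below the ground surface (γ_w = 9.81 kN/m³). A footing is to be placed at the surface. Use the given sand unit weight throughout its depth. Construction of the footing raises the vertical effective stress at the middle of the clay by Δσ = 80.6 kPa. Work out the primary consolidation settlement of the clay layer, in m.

Mid-depth of clay below the ground surface: z = 2 + 3/2 = 3.5 m.
Total vertical stress at mid-clay: σ_v = 19.5×2 + 17.4×1.5 = 65.1 kPa.
Pore pressure: u = 9.81×(3.5 − 0.083) = 33.521 kPa.
Initial effective stress: σ'_0 = σ_v − u = 65.1 − 33.521 = 31.579 kPa.
Final effective stress: σ'_f = 31.579 + 80.6 = 112.18 kPa.
σ'_f = 112.18 ≤ σ'_p = 164 kPa, so the clay remains overconsolidated and only the recompression index applies:
S_c = C_r·H/(1+e₀)·log₁₀(σ'_f/σ'_0) = 0.023×3/2.11×log₁₀(112.18/31.579)
    = 0.032701 × 0.55052 = 0.018 m

S_c ≈ 0.018 m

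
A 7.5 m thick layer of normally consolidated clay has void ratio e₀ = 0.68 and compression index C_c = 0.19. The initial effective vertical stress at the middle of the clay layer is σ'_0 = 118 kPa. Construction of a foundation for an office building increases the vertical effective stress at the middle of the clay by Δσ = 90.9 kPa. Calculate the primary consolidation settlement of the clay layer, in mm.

S_c ≈ 210 mm

Final effective stress: σ'_f = σ'_0 + Δσ = 118 + 90.9 = 208.9 kPa.
Normally consolidated clay, so the full stress increment lies on the virgin compression line:
S_c = C_c·H/(1+e₀)·log₁₀(σ'_f/σ'_0) = 0.19×7.5/(1+0.68)×log₁₀(208.9/118)
    = 0.84821 × 0.24806 = 0.2104 m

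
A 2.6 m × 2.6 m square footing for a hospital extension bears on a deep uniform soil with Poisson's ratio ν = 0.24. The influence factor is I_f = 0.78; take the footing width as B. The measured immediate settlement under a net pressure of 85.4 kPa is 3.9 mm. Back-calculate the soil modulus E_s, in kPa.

S_e = q·B·(1−ν²)/E_s · I_f  ⇒  E_s = q·B·(1−ν²)·I_f / S_e.
E_s = 85.4 × 2.6 × 0.9424 × 0.78 / 0.0039 = 41850 kPa

E_s ≈ 41900 kPa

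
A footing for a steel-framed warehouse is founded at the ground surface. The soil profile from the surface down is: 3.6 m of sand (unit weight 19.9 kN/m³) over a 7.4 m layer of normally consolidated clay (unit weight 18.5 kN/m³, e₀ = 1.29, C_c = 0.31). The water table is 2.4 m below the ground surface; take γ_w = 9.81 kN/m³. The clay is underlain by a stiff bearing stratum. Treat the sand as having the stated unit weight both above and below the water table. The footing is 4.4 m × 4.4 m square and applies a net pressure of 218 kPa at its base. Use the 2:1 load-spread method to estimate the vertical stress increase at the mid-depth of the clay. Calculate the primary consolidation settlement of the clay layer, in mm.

S_c ≈ 126 mm

Mid-depth of clay below the ground surface: z = 3.6 + 7.4/2 = 7.3 m.
Total vertical stress at mid-clay: σ_v = 19.9×3.6 + 18.5×3.7 = 140.09 kPa.
Pore pressure: u = 9.81×(7.3 − 2.4) = 48.069 kPa.
Initial effective stress: σ'_0 = σ_v − u = 140.09 − 48.069 = 92.021 kPa.
Stress increase at mid-clay by the 2:1 spreading method:
Δσ = qBL/((B+z)(L+z)) = 218×4.4×4.4/((4.4+7.3)(4.4+7.3)) = 30.831 kPa
Final effective stress: σ'_f = σ'_0 + Δσ = 92.021 + 30.831 = 122.85 kPa.
Normally consolidated clay, so the full stress increment lies on the virgin compression line:
S_c = C_c·H/(1+e₀)·log₁₀(σ'_f/σ'_0) = 0.31×7.4/(1+1.29)×log₁₀(122.85/92.021)
    = 1.0017 × 0.12549 = 0.1257 m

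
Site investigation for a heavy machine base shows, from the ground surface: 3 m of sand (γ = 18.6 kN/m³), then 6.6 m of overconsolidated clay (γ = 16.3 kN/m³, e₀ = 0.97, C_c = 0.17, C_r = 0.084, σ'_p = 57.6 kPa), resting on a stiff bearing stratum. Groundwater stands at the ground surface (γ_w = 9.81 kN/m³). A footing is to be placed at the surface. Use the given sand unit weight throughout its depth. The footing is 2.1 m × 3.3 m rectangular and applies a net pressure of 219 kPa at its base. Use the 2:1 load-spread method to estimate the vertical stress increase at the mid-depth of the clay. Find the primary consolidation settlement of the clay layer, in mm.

S_c ≈ 58.8 mm

Mid-depth of clay below the ground surface: z = 3 + 6.6/2 = 6.3 m.
Total vertical stress at mid-clay: σ_v = 18.6×3 + 16.3×3.3 = 109.59 kPa.
Pore pressure: u = 9.81×(6.3 − 0) = 61.803 kPa.
Initial effective stress: σ'_0 = σ_v − u = 109.59 − 61.803 = 47.787 kPa.
Stress increase at mid-clay by the 2:1 spreading method:
Δσ = qBL/((B+z)(L+z)) = 219×2.1×3.3/((2.1+6.3)(3.3+6.3)) = 18.82 kPa
Final effective stress: σ'_f = 47.787 + 18.82 = 66.607 kPa.
σ'_f = 66.607 > σ'_p = 57.6 kPa, so the stress path crosses the preconsolidation pressure — recompression up to σ'_p, then virgin compression beyond:
S_c = H/(1+e₀)·[C_r·log₁₀(σ'_p/σ'_0) + C_c·log₁₀(σ'_f/σ'_p)]
    = 6.6/1.97 × [0.084×log₁₀(57.6/47.787) + 0.17×log₁₀(66.607/57.6)]
    = 3.3503 × [0.0068135 + 0.010727] = 0.05877 m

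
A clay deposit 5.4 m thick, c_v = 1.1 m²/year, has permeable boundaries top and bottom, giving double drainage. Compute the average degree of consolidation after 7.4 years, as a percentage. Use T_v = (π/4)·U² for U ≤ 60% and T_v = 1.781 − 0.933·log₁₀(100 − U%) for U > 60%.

Drainage path length: H_d = H/2 = 2.7 m (double drainage).
T_v = c_v·t/H_d² = 1.1×7.4/2.7² = 1.1166.
T_v = 1.1166 corresponds to the U > 60% branch:
U = 1 − 10^((1.781 − T_v)/0.933)/100 = 0.9485

U ≈ 94.8 %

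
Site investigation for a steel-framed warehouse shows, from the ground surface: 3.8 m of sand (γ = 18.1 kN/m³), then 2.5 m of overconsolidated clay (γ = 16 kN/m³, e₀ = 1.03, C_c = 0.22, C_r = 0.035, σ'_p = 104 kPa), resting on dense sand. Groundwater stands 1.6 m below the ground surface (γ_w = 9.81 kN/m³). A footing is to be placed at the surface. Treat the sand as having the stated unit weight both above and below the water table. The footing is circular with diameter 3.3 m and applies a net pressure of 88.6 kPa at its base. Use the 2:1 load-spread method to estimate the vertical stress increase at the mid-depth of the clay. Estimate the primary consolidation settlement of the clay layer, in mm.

S_c ≈ 4.21 mm

Mid-depth of clay below the ground surface: z = 3.8 + 2.5/2 = 5.05 m.
Total vertical stress at mid-clay: σ_v = 18.1×3.8 + 16×1.25 = 88.78 kPa.
Pore pressure: u = 9.81×(5.05 − 1.6) = 33.845 kPa.
Initial effective stress: σ'_0 = σ_v − u = 88.78 − 33.845 = 54.935 kPa.
Stress increase at mid-clay by the 2:1 spreading method:
Δσ ≈ qD²/(D+z)² = 88.6×3.3²/(3.3+5.05)² = 13.838 kPa
Final effective stress: σ'_f = 54.935 + 13.838 = 68.773 kPa.
σ'_f = 68.773 ≤ σ'_p = 104 kPa, so the clay remains overconsolidated and only the recompression index applies:
S_c = C_r·H/(1+e₀)·log₁₀(σ'_f/σ'_0) = 0.035×2.5/2.03×log₁₀(68.773/54.935)
    = 0.043103 × 0.097569 = 0.004205 m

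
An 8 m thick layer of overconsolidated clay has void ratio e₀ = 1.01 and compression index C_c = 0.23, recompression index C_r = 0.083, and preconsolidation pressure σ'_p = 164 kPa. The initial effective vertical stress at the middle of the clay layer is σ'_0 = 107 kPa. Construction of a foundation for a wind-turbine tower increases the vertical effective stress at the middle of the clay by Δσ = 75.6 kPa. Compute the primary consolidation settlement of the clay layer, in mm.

S_c ≈ 104 mm

Final effective stress: σ'_f = 107 + 75.6 = 182.6 kPa.
σ'_f = 182.6 > σ'_p = 164 kPa, so the stress path crosses the preconsolidation pressure — recompression up to σ'_p, then virgin compression beyond:
S_c = H/(1+e₀)·[C_r·log₁₀(σ'_p/σ'_0) + C_c·log₁₀(σ'_f/σ'_p)]
    = 8/2.01 × [0.083×log₁₀(164/107) + 0.23×log₁₀(182.6/164)]
    = 3.9801 × [0.015393 + 0.010731] = 0.104 m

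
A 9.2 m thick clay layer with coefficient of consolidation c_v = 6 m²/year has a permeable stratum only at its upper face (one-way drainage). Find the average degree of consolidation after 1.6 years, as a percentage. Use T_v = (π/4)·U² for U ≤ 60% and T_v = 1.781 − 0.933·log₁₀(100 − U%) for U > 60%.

Drainage path length: H_d = H = 9.2 m (single drainage).
T_v = c_v·t/H_d² = 6×1.6/9.2² = 0.11342.
T_v = 0.11342 corresponds to the U ≤ 60% branch:
U = √(4T_v/π) = 0.38

U ≈ 38 %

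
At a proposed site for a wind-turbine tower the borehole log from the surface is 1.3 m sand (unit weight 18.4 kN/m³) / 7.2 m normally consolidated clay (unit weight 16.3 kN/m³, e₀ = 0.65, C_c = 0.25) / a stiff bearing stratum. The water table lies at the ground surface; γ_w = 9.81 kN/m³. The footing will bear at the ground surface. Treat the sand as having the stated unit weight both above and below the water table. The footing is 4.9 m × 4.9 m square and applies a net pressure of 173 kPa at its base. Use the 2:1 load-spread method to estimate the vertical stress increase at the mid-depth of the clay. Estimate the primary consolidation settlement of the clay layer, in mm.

Mid-depth of clay below the ground surface: z = 1.3 + 7.2/2 = 4.9 m.
Total vertical stress at mid-clay: σ_v = 18.4×1.3 + 16.3×3.6 = 82.6 kPa.
Pore pressure: u = 9.81×(4.9 − 0) = 48.069 kPa.
Initial effective stress: σ'_0 = σ_v − u = 82.6 − 48.069 = 34.531 kPa.
Stress increase at mid-clay by the 2:1 spreading method:
Δσ = qBL/((B+z)(L+z)) = 173×4.9×4.9/((4.9+4.9)(4.9+4.9)) = 43.25 kPa
Final effective stress: σ'_f = σ'_0 + Δσ = 34.531 + 43.25 = 77.781 kPa.
Normally consolidated clay, so the full stress increment lies on the virgin compression line:
S_c = C_c·H/(1+e₀)·log₁₀(σ'_f/σ'_0) = 0.25×7.2/(1+0.65)×log₁₀(77.781/34.531)
    = 1.0909 × 0.35266 = 0.3847 m

S_c ≈ 385 mm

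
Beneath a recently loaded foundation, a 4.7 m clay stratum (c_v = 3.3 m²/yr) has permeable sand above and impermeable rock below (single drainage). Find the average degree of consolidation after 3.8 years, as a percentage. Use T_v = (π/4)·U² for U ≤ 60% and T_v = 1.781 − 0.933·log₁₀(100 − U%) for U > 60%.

Drainage path length: H_d = H = 4.7 m (single drainage).
T_v = c_v·t/H_d² = 3.3×3.8/4.7² = 0.56768.
T_v = 0.56768 corresponds to the U > 60% branch:
U = 1 − 10^((1.781 − T_v)/0.933)/100 = 0.8003

U ≈ 80 %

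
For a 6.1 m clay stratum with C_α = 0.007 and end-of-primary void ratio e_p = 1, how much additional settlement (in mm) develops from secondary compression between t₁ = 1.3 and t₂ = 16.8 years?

Secondary compression: S_s = C_α·H/(1+e_p)·log₁₀(t₂/t₁)
S_s = 0.007×6.1/(1+1)×log₁₀(16.8/1.3)
    = 0.02135 × 1.111 = 0.02373 m

S_s ≈ 23.7 mm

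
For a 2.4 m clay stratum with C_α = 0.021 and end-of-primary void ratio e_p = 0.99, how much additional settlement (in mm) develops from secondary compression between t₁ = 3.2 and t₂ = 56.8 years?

Secondary compression: S_s = C_α·H/(1+e_p)·log₁₀(t₂/t₁)
S_s = 0.021×2.4/(1+0.99)×log₁₀(56.8/3.2)
    = 0.02533 × 1.249 = 0.03164 m

S_s ≈ 31.6 mm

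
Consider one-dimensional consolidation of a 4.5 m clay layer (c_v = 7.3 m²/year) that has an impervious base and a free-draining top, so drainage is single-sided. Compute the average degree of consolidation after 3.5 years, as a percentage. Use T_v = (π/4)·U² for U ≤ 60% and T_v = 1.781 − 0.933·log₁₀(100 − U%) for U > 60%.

Drainage path length: H_d = H = 4.5 m (single drainage).
T_v = c_v·t/H_d² = 7.3×3.5/4.5² = 1.2617.
T_v = 1.2617 corresponds to the U > 60% branch:
U = 1 − 10^((1.781 − T_v)/0.933)/100 = 0.964

U ≈ 96.4 %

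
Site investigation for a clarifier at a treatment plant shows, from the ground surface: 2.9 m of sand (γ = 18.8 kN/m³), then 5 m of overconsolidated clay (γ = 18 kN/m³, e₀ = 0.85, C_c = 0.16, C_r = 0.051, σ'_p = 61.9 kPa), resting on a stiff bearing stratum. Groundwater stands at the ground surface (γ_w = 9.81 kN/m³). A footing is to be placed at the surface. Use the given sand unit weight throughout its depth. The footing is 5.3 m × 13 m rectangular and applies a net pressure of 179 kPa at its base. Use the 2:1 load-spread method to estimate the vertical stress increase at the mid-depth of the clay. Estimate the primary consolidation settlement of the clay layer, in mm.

S_c ≈ 124 mm

Mid-depth of clay below the ground surface: z = 2.9 + 5/2 = 5.4 m.
Total vertical stress at mid-clay: σ_v = 18.8×2.9 + 18×2.5 = 99.52 kPa.
Pore pressure: u = 9.81×(5.4 − 0) = 52.974 kPa.
Initial effective stress: σ'_0 = σ_v − u = 99.52 − 52.974 = 46.546 kPa.
Stress increase at mid-clay by the 2:1 spreading method:
Δσ = qBL/((B+z)(L+z)) = 179×5.3×13/((5.3+5.4)(13+5.4)) = 62.643 kPa
Final effective stress: σ'_f = 46.546 + 62.643 = 109.19 kPa.
σ'_f = 109.19 > σ'_p = 61.9 kPa, so the stress path crosses the preconsolidation pressure — recompression up to σ'_p, then virgin compression beyond:
S_c = H/(1+e₀)·[C_r·log₁₀(σ'_p/σ'_0) + C_c·log₁₀(σ'_f/σ'_p)]
    = 5/1.85 × [0.051×log₁₀(61.9/46.546) + 0.16×log₁₀(109.19/61.9)]
    = 2.7027 × [0.0063142 + 0.039439] = 0.1237 m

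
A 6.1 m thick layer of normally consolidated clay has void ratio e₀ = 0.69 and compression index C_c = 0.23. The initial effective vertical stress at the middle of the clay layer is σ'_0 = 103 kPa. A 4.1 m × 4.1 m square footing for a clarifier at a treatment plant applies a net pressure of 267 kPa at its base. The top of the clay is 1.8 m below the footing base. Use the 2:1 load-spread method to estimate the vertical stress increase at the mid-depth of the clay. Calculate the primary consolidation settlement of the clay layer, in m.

S_c ≈ 0.157 m

Mid-depth of clay below the footing base: z = 1.8 + 6.1/2 = 4.85 m.
Stress increase at mid-clay by the 2:1 spreading method:
Δσ = qBL/((B+z)(L+z)) = 267×4.1×4.1/((4.1+4.85)(4.1+4.85)) = 56.032 kPa
Final effective stress: σ'_f = σ'_0 + Δσ = 103 + 56.032 = 159.03 kPa.
Normally consolidated clay, so the full stress increment lies on the virgin compression line:
S_c = C_c·H/(1+e₀)·log₁₀(σ'_f/σ'_0) = 0.23×6.1/(1+0.69)×log₁₀(159.03/103)
    = 0.83018 × 0.18864 = 0.1566 m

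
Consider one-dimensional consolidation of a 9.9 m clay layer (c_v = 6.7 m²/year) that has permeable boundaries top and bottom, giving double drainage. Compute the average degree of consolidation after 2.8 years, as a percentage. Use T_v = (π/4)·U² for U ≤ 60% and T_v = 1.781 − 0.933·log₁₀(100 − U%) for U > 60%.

Drainage path length: H_d = H/2 = 4.95 m (double drainage).
T_v = c_v·t/H_d² = 6.7×2.8/4.95² = 0.76564.
T_v = 0.76564 corresponds to the U > 60% branch:
U = 1 − 10^((1.781 − T_v)/0.933)/100 = 0.8775

U ≈ 87.7 %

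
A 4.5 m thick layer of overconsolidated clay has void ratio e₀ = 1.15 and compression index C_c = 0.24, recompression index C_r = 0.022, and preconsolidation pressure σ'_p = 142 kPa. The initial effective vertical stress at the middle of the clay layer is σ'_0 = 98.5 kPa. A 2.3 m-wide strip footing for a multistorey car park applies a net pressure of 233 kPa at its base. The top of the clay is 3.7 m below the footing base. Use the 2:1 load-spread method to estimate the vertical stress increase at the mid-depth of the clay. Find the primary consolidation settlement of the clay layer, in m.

Mid-depth of clay below the footing base: z = 3.7 + 4.5/2 = 5.95 m.
Stress increase at mid-clay by the 2:1 spreading method:
Δσ = qB/(B+z) = 233×2.3/(2.3+5.95) = 64.958 kPa
Final effective stress: σ'_f = 98.5 + 64.958 = 163.46 kPa.
σ'_f = 163.46 > σ'_p = 142 kPa, so the stress path crosses the preconsolidation pressure — recompression up to σ'_p, then virgin compression beyond:
S_c = H/(1+e₀)·[C_r·log₁₀(σ'_p/σ'_0) + C_c·log₁₀(σ'_f/σ'_p)]
    = 4.5/2.15 × [0.022×log₁₀(142/98.5) + 0.24×log₁₀(163.46/142)]
    = 2.093 × [0.0034947 + 0.01467] = 0.03802 m

S_c ≈ 0.038 m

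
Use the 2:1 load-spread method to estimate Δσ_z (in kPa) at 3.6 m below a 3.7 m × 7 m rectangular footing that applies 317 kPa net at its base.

By the 2:1 method the load spreads at 1 horizontal : 2 vertical, so at depth z the loaded area has grown by z in each plan dimension:
Δσ = qBL/((B+z)(L+z)) = 317×3.7×7/((3.7+3.6)(7+3.6)) = 106.1 kPa

Δσ_z ≈ 106 kPa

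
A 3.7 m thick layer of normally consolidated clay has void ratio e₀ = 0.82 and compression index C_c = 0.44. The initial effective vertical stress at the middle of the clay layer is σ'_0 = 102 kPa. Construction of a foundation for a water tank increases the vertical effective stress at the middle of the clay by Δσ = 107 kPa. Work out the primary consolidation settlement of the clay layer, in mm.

Final effective stress: σ'_f = σ'_0 + Δσ = 102 + 107 = 209 kPa.
Normally consolidated clay, so the full stress increment lies on the virgin compression line:
S_c = C_c·H/(1+e₀)·log₁₀(σ'_f/σ'_0) = 0.44×3.7/(1+0.82)×log₁₀(209/102)
    = 0.89451 × 0.31155 = 0.2787 m

S_c ≈ 279 mm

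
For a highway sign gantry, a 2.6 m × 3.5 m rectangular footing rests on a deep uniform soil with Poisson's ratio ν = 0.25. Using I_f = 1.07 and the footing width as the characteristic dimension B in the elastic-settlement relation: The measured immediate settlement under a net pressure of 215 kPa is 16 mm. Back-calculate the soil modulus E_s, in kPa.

S_e = q·B·(1−ν²)/E_s · I_f  ⇒  E_s = q·B·(1−ν²)·I_f / S_e.
E_s = 215 × 2.6 × 0.9375 × 1.07 / 0.016 = 35050 kPa

E_s ≈ 35000 kPa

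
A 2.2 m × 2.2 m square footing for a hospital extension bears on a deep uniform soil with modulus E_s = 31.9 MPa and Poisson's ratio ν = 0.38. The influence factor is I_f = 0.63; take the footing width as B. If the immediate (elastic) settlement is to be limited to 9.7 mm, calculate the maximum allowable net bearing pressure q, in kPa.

E_s = 31.9 MPa = 31900 kPa.
S_e = q·B·(1−ν²)/E_s · I_f  ⇒  q = S_e·E_s / (B·(1−ν²)·I_f).
q = 0.0097 × 31900 / (2.2 × 0.8556 × 0.63) = 260.9 kPa

q ≈ 261 kPa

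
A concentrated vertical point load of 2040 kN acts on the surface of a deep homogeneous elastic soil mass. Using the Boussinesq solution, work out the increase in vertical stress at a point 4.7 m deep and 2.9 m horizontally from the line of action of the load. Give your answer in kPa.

Δσ_z ≈ 19.7 kPa

Boussinesq vertical stress below a point load on an elastic half-space:
Δσ_z = 3P/(2πz²) · [1 + (r/z)²]^(−5/2)
r/z = 2.9/4.7 = 0.61702; [1+(r/z)²]^(−5/2) = 0.44642.
Δσ_z = 3×2040/(2π×4.7²) × 0.44642 = 44.094 × 0.44642 = 19.68 kPa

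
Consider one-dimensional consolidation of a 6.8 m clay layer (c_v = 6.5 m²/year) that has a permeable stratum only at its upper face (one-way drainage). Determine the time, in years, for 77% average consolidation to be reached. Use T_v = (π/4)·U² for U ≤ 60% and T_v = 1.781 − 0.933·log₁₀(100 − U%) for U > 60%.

t ≈ 3.63 years

Drainage path length: H_d = H = 6.8 m (single drainage).
U > 60%: T_v = 1.781 − 0.933·log₁₀(100 − 77) = 0.51051.
t = T_v·H_d²/c_v = 0.51051×6.8²/6.5 = 3.632 years.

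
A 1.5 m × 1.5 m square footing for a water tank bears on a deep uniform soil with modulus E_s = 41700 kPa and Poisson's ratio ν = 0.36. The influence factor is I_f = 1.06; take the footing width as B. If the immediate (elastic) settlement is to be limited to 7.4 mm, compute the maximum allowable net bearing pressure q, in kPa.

q ≈ 223 kPa

S_e = q·B·(1−ν²)/E_s · I_f  ⇒  q = S_e·E_s / (B·(1−ν²)·I_f).
q = 0.0074 × 41700 / (1.5 × 0.8704 × 1.06) = 223 kPa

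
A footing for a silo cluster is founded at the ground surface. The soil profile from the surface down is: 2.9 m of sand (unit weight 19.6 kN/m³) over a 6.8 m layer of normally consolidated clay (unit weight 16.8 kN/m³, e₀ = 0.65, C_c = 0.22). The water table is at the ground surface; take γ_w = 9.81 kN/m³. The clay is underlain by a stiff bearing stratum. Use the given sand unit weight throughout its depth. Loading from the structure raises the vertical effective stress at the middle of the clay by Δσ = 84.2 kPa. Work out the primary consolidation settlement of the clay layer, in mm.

S_c ≈ 378 mm

Mid-depth of clay below the ground surface: z = 2.9 + 6.8/2 = 6.3 m.
Total vertical stress at mid-clay: σ_v = 19.6×2.9 + 16.8×3.4 = 113.96 kPa.
Pore pressure: u = 9.81×(6.3 − 0) = 61.803 kPa.
Initial effective stress: σ'_0 = σ_v − u = 113.96 − 61.803 = 52.157 kPa.
Final effective stress: σ'_f = σ'_0 + Δσ = 52.157 + 84.2 = 136.36 kPa.
Normally consolidated clay, so the full stress increment lies on the virgin compression line:
S_c = C_c·H/(1+e₀)·log₁₀(σ'_f/σ'_0) = 0.22×6.8/(1+0.65)×log₁₀(136.36/52.157)
    = 0.90667 × 0.41737 = 0.3784 m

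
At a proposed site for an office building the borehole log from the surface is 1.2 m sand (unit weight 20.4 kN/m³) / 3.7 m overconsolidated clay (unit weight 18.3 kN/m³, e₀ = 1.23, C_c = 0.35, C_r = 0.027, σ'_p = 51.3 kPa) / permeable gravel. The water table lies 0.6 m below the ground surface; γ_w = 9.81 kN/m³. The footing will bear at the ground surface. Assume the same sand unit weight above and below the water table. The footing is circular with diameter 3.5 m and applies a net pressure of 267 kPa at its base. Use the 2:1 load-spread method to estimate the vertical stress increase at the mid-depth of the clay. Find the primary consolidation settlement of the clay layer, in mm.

Mid-depth of clay below the ground surface: z = 1.2 + 3.7/2 = 3.05 m.
Total vertical stress at mid-clay: σ_v = 20.4×1.2 + 18.3×1.85 = 58.335 kPa.
Pore pressure: u = 9.81×(3.05 − 0.6) = 24.035 kPa.
Initial effective stress: σ'_0 = σ_v − u = 58.335 − 24.035 = 34.3 kPa.
Stress increase at mid-clay by the 2:1 spreading method:
Δσ ≈ qD²/(D+z)² = 267×3.5²/(3.5+3.05)² = 76.237 kPa
Final effective stress: σ'_f = 34.3 + 76.237 = 110.54 kPa.
σ'_f = 110.54 > σ'_p = 51.3 kPa, so the stress path crosses the preconsolidation pressure — recompression up to σ'_p, then virgin compression beyond:
S_c = H/(1+e₀)·[C_r·log₁₀(σ'_p/σ'_0) + C_c·log₁₀(σ'_f/σ'_p)]
    = 3.7/2.23 × [0.027×log₁₀(51.3/34.3) + 0.35×log₁₀(110.54/51.3)]
    = 1.6592 × [0.0047202 + 0.11669] = 0.2014 m

S_c ≈ 201 mm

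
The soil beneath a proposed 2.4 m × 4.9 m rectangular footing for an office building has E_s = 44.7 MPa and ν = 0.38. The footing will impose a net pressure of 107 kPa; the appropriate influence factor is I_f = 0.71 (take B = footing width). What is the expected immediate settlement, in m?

Immediate (elastic) settlement: S_e = q·B·(1−ν²)/E_s · I_f.
E_s = 44.7 MPa = 44700 kPa.
S_e = 107 × 2.4 × (1 − 0.38²) / 44700 × 0.71
    = 107 × 2.4 × 0.8556 / 44700 × 0.71
    = 0.00349 m

S_e ≈ 0.00349 m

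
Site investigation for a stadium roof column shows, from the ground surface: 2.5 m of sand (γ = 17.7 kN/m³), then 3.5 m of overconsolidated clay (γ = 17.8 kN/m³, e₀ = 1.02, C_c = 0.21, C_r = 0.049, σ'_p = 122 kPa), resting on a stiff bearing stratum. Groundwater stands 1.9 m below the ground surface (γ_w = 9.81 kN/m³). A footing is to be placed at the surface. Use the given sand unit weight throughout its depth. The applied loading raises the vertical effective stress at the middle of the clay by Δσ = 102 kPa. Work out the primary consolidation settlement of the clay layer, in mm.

S_c ≈ 68.4 mm

Mid-depth of clay below the ground surface: z = 2.5 + 3.5/2 = 4.25 m.
Total vertical stress at mid-clay: σ_v = 17.7×2.5 + 17.8×1.75 = 75.4 kPa.
Pore pressure: u = 9.81×(4.25 − 1.9) = 23.054 kPa.
Initial effective stress: σ'_0 = σ_v − u = 75.4 − 23.054 = 52.346 kPa.
Final effective stress: σ'_f = 52.346 + 102 = 154.35 kPa.
σ'_f = 154.35 > σ'_p = 122 kPa, so the stress path crosses the preconsolidation pressure — recompression up to σ'_p, then virgin compression beyond:
S_c = H/(1+e₀)·[C_r·log₁₀(σ'_p/σ'_0) + C_c·log₁₀(σ'_f/σ'_p)]
    = 3.5/2.02 × [0.049×log₁₀(122/52.346) + 0.21×log₁₀(154.35/122)]
    = 1.7327 × [0.018006 + 0.021451] = 0.06837 m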